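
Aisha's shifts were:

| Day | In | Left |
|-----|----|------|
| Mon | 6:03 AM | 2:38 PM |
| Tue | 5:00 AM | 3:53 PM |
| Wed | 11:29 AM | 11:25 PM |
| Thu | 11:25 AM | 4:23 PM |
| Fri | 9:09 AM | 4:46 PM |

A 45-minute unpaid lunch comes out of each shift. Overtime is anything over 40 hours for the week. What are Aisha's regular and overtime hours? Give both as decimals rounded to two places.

Mon: 6:03 AM–2:38 PM = 8 h 35 min; less 45 min break → 7 h 50 min
Tue: 5:00 AM–3:53 PM = 10 h 53 min; less 45 min break → 10 h 8 min
Wed: 11:29 AM–11:25 PM = 11 h 56 min; less 45 min break → 11 h 11 min
Thu: 11:25 AM–4:23 PM = 4 h 58 min; less 45 min break → 4 h 13 min
Fri: 9:09 AM–4:46 PM = 7 h 37 min; less 45 min break → 6 h 52 min
Total worked: 40 h 14 min = 40.23 h.
Threshold 40 h → overtime 0 h 14 min, regular 40 h 0 min.

Regular 40.00 hours, overtime 0.23 hours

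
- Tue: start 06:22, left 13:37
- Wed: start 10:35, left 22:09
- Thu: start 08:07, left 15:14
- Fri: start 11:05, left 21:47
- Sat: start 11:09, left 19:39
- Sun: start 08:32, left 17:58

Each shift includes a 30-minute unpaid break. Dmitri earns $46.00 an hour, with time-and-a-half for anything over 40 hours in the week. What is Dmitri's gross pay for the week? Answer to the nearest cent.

$2638.10

Tue: 06:22–13:37 = 7 h 15 min; less 30 min break → 6 h 45 min
Wed: 10:35–22:09 = 11 h 34 min; less 30 min break → 11 h 4 min
Thu: 08:07–15:14 = 7 h 7 min; less 30 min break → 6 h 37 min
Fri: 11:05–21:47 = 10 h 42 min; less 30 min break → 10 h 12 min
Sat: 11:09–19:39 = 8 h 30 min; less 30 min break → 8 h 0 min
Sun: 08:32–17:58 = 9 h 26 min; less 30 min break → 8 h 56 min
Total worked: 51 h 34 min = 3094 min.
Regular 40 h 0 min = 2400 min at $46.00/h; overtime 11 h 34 min = 694 min at $69.00/h.
Pay = (2400 × $46.00 + 694 × $69.00) ÷ 60 = $2638.10.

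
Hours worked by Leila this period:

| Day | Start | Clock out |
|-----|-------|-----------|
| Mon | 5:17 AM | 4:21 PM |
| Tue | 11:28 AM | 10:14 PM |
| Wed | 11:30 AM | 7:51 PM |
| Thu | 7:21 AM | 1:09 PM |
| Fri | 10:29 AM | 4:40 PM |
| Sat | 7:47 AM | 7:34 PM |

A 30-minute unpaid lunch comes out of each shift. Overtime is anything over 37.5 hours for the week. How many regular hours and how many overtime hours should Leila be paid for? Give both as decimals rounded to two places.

Mon: 5:17 AM–4:21 PM = 11 h 4 min; less 30 min break → 10 h 34 min
Tue: 11:28 AM–10:14 PM = 10 h 46 min; less 30 min break → 10 h 16 min
Wed: 11:30 AM–7:51 PM = 8 h 21 min; less 30 min break → 7 h 51 min
Thu: 7:21 AM–1:09 PM = 5 h 48 min; less 30 min break → 5 h 18 min
Fri: 10:29 AM–4:40 PM = 6 h 11 min; less 30 min break → 5 h 41 min
Sat: 7:47 AM–7:34 PM = 11 h 47 min; less 30 min break → 11 h 17 min
Total worked: 50 h 57 min = 50.95 h.
Threshold 37.5 h → overtime 13 h 27 min, regular 37 h 30 min.

Regular 37.50 hours, overtime 13.45 hours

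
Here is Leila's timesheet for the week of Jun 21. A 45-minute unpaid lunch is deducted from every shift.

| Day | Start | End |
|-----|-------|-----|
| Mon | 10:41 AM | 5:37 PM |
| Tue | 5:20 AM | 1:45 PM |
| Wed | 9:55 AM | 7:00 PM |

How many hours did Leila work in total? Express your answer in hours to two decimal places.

Mon: 10:41 AM–5:37 PM = 6 h 56 min; less 45 min break → 6 h 11 min
Tue: 5:20 AM–1:45 PM = 8 h 25 min; less 45 min break → 7 h 40 min
Wed: 9:55 AM–7:00 PM = 9 h 5 min; less 45 min break → 8 h 20 min
Total: 6 h 11 min + 7 h 40 min + 8 h 20 min = 22 h 11 min.

22.18 hours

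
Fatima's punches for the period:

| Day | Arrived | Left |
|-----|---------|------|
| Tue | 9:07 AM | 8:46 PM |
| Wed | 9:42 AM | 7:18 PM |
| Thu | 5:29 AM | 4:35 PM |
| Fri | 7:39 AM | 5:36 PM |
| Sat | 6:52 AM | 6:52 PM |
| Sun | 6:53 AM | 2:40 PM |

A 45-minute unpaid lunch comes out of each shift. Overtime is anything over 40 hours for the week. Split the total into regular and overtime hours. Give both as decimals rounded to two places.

Regular 40.00 hours, overtime 17.58 hours

Tue: 9:07 AM–8:46 PM = 11 h 39 min; less 45 min break → 10 h 54 min
Wed: 9:42 AM–7:18 PM = 9 h 36 min; less 45 min break → 8 h 51 min
Thu: 5:29 AM–4:35 PM = 11 h 6 min; less 45 min break → 10 h 21 min
Fri: 7:39 AM–5:36 PM = 9 h 57 min; less 45 min break → 9 h 12 min
Sat: 6:52 AM–6:52 PM = 12 h 0 min; less 45 min break → 11 h 15 min
Sun: 6:53 AM–2:40 PM = 7 h 47 min; less 45 min break → 7 h 2 min
Total worked: 57 h 35 min = 57.58 h.
Threshold 40 h → overtime 17 h 35 min, regular 40 h 0 min.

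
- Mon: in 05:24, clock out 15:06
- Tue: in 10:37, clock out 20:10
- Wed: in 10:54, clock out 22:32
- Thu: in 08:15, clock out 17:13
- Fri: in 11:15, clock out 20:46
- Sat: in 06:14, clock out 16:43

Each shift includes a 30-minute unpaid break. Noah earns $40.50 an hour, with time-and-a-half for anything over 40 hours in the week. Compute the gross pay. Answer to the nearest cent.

$2643.64

Mon: 05:24–15:06 = 9 h 42 min; less 30 min break → 9 h 12 min
Tue: 10:37–20:10 = 9 h 33 min; less 30 min break → 9 h 3 min
Wed: 10:54–22:32 = 11 h 38 min; less 30 min break → 11 h 8 min
Thu: 08:15–17:13 = 8 h 58 min; less 30 min break → 8 h 28 min
Fri: 11:15–20:46 = 9 h 31 min; less 30 min break → 9 h 1 min
Sat: 06:14–16:43 = 10 h 29 min; less 30 min break → 9 h 59 min
Total worked: 56 h 51 min = 3411 min.
Regular 40 h 0 min = 2400 min at $40.50/h; overtime 16 h 51 min = 1011 min at $60.75/h.
Pay = (2400 × $40.50 + 1011 × $60.75) ÷ 60 = $2643.64.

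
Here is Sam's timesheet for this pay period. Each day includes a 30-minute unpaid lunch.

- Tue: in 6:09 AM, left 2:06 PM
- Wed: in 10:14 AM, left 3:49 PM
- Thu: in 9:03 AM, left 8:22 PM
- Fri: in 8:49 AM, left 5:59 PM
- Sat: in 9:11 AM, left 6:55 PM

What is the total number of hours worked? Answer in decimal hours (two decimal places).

41.25 hours

Tue: 6:09 AM–2:06 PM = 7 h 57 min; less 30 min break → 7 h 27 min
Wed: 10:14 AM–3:49 PM = 5 h 35 min; less 30 min break → 5 h 5 min
Thu: 9:03 AM–8:22 PM = 11 h 19 min; less 30 min break → 10 h 49 min
Fri: 8:49 AM–5:59 PM = 9 h 10 min; less 30 min break → 8 h 40 min
Sat: 9:11 AM–6:55 PM = 9 h 44 min; less 30 min break → 9 h 14 min
Total: 7 h 27 min + 5 h 5 min + 10 h 49 min + 8 h 40 min + 9 h 14 min = 41 h 15 min.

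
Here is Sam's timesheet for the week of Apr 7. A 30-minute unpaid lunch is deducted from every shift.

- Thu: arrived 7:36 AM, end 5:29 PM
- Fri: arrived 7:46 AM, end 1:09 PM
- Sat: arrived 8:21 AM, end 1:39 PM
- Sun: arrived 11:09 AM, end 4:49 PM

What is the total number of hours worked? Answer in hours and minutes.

Thu: 7:36 AM–5:29 PM = 9 h 53 min; less 30 min break → 9 h 23 min
Fri: 7:46 AM–1:09 PM = 5 h 23 min; less 30 min break → 4 h 53 min
Sat: 8:21 AM–1:39 PM = 5 h 18 min; less 30 min break → 4 h 48 min
Sun: 11:09 AM–4:49 PM = 5 h 40 min; less 30 min break → 5 h 10 min
Total: 9 h 23 min + 4 h 53 min + 4 h 48 min + 5 h 10 min = 24 h 14 min.

24 h 14 min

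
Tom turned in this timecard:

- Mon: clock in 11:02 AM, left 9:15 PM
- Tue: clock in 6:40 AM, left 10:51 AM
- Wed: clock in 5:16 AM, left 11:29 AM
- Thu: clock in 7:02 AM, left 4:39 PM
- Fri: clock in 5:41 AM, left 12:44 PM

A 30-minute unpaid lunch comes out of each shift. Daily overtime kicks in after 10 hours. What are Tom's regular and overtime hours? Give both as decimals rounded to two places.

Mon: 11:02 AM–9:15 PM = 10 h 13 min; less 30 min break → 9 h 43 min
Tue: 6:40 AM–10:51 AM = 4 h 11 min; less 30 min break → 3 h 41 min
Wed: 5:16 AM–11:29 AM = 6 h 13 min; less 30 min break → 5 h 43 min
Thu: 7:02 AM–4:39 PM = 9 h 37 min; less 30 min break → 9 h 7 min
Fri: 5:41 AM–12:44 PM = 7 h 3 min; less 30 min break → 6 h 33 min
Mon reg 9 h 43 min / OT 0 h 0 min; Tue reg 3 h 41 min / OT 0 h 0 min; Wed reg 5 h 43 min / OT 0 h 0 min; Thu reg 9 h 7 min / OT 0 h 0 min; Fri reg 6 h 33 min / OT 0 h 0 min.
Totals: regular 34 h 47 min, overtime 0 h 0 min.

Regular 34.78 hours, overtime 0.00 hours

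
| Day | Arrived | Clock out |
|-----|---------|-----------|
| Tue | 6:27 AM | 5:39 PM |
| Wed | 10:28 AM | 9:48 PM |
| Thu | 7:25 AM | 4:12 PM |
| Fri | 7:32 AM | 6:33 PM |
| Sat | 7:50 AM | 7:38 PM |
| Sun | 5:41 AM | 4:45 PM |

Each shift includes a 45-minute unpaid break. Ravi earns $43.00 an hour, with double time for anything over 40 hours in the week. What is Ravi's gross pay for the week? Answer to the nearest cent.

$3500.20

Tue: 6:27 AM–5:39 PM = 11 h 12 min; less 45 min break → 10 h 27 min
Wed: 10:28 AM–9:48 PM = 11 h 20 min; less 45 min break → 10 h 35 min
Thu: 7:25 AM–4:12 PM = 8 h 47 min; less 45 min break → 8 h 2 min
Fri: 7:32 AM–6:33 PM = 11 h 1 min; less 45 min break → 10 h 16 min
Sat: 7:50 AM–7:38 PM = 11 h 48 min; less 45 min break → 11 h 3 min
Sun: 5:41 AM–4:45 PM = 11 h 4 min; less 45 min break → 10 h 19 min
Total worked: 60 h 42 min = 3642 min.
Regular 40 h 0 min = 2400 min at $43.00/h; overtime 20 h 42 min = 1242 min at $86.00/h.
Pay = (2400 × $43.00 + 1242 × $86.00) ÷ 60 = $3500.20.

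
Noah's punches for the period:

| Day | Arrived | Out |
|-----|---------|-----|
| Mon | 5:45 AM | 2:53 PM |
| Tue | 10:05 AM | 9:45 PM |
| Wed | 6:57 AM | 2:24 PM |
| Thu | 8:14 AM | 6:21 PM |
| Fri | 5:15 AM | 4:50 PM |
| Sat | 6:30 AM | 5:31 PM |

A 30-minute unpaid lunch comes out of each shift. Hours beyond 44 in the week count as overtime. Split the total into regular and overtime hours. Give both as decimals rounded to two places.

Regular 44.00 hours, overtime 13.97 hours

Mon: 5:45 AM–2:53 PM = 9 h 8 min; less 30 min break → 8 h 38 min
Tue: 10:05 AM–9:45 PM = 11 h 40 min; less 30 min break → 11 h 10 min
Wed: 6:57 AM–2:24 PM = 7 h 27 min; less 30 min break → 6 h 57 min
Thu: 8:14 AM–6:21 PM = 10 h 7 min; less 30 min break → 9 h 37 min
Fri: 5:15 AM–4:50 PM = 11 h 35 min; less 30 min break → 11 h 5 min
Sat: 6:30 AM–5:31 PM = 11 h 1 min; less 30 min break → 10 h 31 min
Total worked: 57 h 58 min = 57.97 h.
Threshold 44 h → overtime 13 h 58 min, regular 44 h 0 min.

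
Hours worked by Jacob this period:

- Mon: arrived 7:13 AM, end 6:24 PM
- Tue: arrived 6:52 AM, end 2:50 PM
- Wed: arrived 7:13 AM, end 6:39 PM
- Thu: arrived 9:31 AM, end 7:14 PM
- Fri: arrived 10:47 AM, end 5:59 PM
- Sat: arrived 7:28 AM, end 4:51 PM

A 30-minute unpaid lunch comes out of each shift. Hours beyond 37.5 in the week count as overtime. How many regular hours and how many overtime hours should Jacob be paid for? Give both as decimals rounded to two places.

Mon: 7:13 AM–6:24 PM = 11 h 11 min; less 30 min break → 10 h 41 min
Tue: 6:52 AM–2:50 PM = 7 h 58 min; less 30 min break → 7 h 28 min
Wed: 7:13 AM–6:39 PM = 11 h 26 min; less 30 min break → 10 h 56 min
Thu: 9:31 AM–7:14 PM = 9 h 43 min; less 30 min break → 9 h 13 min
Fri: 10:47 AM–5:59 PM = 7 h 12 min; less 30 min break → 6 h 42 min
Sat: 7:28 AM–4:51 PM = 9 h 23 min; less 30 min break → 8 h 53 min
Total worked: 53 h 53 min = 53.88 h.
Threshold 37.5 h → overtime 16 h 23 min, regular 37 h 30 min.

Regular 37.50 hours, overtime 16.38 hours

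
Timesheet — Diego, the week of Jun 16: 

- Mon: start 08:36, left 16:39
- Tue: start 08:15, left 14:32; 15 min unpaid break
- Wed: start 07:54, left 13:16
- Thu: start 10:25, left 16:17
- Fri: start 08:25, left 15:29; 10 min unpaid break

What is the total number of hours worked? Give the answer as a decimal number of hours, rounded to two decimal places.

Mon: 08:36–16:39 = 8 h 3 min
Tue: 08:15–14:32 = 6 h 17 min; less 15 min break → 6 h 2 min
Wed: 07:54–13:16 = 5 h 22 min
Thu: 10:25–16:17 = 5 h 52 min
Fri: 08:25–15:29 = 7 h 4 min; less 10 min break → 6 h 54 min
Total: 8 h 3 min + 6 h 2 min + 5 h 22 min + 5 h 52 min + 6 h 54 min = 32 h 13 min.

32.22 hours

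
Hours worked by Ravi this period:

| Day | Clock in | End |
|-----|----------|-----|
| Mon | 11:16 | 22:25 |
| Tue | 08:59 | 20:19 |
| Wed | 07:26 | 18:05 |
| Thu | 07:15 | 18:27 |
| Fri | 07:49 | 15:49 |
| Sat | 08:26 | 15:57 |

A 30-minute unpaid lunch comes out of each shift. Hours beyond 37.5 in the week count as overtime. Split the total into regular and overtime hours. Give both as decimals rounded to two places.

Mon: 11:16–22:25 = 11 h 9 min; less 30 min break → 10 h 39 min
Tue: 08:59–20:19 = 11 h 20 min; less 30 min break → 10 h 50 min
Wed: 07:26–18:05 = 10 h 39 min; less 30 min break → 10 h 9 min
Thu: 07:15–18:27 = 11 h 12 min; less 30 min break → 10 h 42 min
Fri: 07:49–15:49 = 8 h 0 min; less 30 min break → 7 h 30 min
Sat: 08:26–15:57 = 7 h 31 min; less 30 min break → 7 h 1 min
Total worked: 56 h 51 min = 56.85 h.
Threshold 37.5 h → overtime 19 h 21 min, regular 37 h 30 min.

Regular 37.50 hours, overtime 19.35 hours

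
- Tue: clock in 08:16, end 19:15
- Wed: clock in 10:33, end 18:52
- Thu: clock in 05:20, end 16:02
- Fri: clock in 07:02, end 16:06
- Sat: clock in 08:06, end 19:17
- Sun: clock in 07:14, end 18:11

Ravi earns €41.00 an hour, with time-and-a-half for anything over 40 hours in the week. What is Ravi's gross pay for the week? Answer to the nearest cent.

€2943.80

Tue: 08:16–19:15 = 10 h 59 min
Wed: 10:33–18:52 = 8 h 19 min
Thu: 05:20–16:02 = 10 h 42 min
Fri: 07:02–16:06 = 9 h 4 min
Sat: 08:06–19:17 = 11 h 11 min
Sun: 07:14–18:11 = 10 h 57 min
Total worked: 61 h 12 min = 3672 min.
Regular 40 h 0 min = 2400 min at €41.00/h; overtime 21 h 12 min = 1272 min at €61.50/h.
Pay = (2400 × €41.00 + 1272 × €61.50) ÷ 60 = €2943.80.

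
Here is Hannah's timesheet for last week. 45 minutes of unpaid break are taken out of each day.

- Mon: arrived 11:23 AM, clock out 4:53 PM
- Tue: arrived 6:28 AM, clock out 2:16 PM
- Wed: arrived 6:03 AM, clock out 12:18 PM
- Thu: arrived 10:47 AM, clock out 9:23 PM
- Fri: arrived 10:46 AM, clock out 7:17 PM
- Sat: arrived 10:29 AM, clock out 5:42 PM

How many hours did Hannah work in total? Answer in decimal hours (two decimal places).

41.38 hours

Mon: 11:23 AM–4:53 PM = 5 h 30 min; less 45 min break → 4 h 45 min
Tue: 6:28 AM–2:16 PM = 7 h 48 min; less 45 min break → 7 h 3 min
Wed: 6:03 AM–12:18 PM = 6 h 15 min; less 45 min break → 5 h 30 min
Thu: 10:47 AM–9:23 PM = 10 h 36 min; less 45 min break → 9 h 51 min
Fri: 10:46 AM–7:17 PM = 8 h 31 min; less 45 min break → 7 h 46 min
Sat: 10:29 AM–5:42 PM = 7 h 13 min; less 45 min break → 6 h 28 min
Total: 4 h 45 min + 7 h 3 min + 5 h 30 min + 9 h 51 min + 7 h 46 min + 6 h 28 min = 41 h 23 min.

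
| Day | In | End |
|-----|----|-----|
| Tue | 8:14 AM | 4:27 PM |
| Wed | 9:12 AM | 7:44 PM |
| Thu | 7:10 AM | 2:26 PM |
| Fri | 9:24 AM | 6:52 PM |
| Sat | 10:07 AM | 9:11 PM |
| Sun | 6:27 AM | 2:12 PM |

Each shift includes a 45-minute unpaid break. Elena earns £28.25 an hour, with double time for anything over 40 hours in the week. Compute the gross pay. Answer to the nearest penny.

£1683.70

Tue: 8:14 AM–4:27 PM = 8 h 13 min; less 45 min break → 7 h 28 min
Wed: 9:12 AM–7:44 PM = 10 h 32 min; less 45 min break → 9 h 47 min
Thu: 7:10 AM–2:26 PM = 7 h 16 min; less 45 min break → 6 h 31 min
Fri: 9:24 AM–6:52 PM = 9 h 28 min; less 45 min break → 8 h 43 min
Sat: 10:07 AM–9:11 PM = 11 h 4 min; less 45 min break → 10 h 19 min
Sun: 6:27 AM–2:12 PM = 7 h 45 min; less 45 min break → 7 h 0 min
Total worked: 49 h 48 min = 2988 min.
Regular 40 h 0 min = 2400 min at £28.25/h; overtime 9 h 48 min = 588 min at £56.50/h.
Pay = (2400 × £28.25 + 588 × £56.50) ÷ 60 = £1683.70.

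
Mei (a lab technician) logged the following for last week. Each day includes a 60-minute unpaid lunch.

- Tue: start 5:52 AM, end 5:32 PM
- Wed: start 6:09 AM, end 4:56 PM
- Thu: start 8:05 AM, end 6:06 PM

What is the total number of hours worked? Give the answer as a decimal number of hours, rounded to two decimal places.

29.47 hours

Tue: 5:52 AM–5:32 PM = 11 h 40 min; less 60 min break → 10 h 40 min
Wed: 6:09 AM–4:56 PM = 10 h 47 min; less 60 min break → 9 h 47 min
Thu: 8:05 AM–6:06 PM = 10 h 1 min; less 60 min break → 9 h 1 min
Total: 10 h 40 min + 9 h 47 min + 9 h 1 min = 29 h 28 min.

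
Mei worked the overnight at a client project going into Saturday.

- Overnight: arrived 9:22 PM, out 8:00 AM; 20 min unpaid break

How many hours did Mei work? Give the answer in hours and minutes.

10 h 18 min

Overnight: 9:22 PM → midnight = 2 h 38 min; midnight → 8:00 AM = 8 h 0 min; span 10 h 38 min; less 20 min break → 10 h 18 min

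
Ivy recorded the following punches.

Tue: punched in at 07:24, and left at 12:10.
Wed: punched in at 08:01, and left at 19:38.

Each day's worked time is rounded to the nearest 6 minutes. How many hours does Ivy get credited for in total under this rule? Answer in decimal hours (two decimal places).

16.40 hours

Tue: 07:24–12:10 = 4 h 46 min → rounds to 4 h 48 min
Wed: 08:01–19:38 = 11 h 37 min → rounds to 11 h 36 min
Total credited: 16 h 24 min.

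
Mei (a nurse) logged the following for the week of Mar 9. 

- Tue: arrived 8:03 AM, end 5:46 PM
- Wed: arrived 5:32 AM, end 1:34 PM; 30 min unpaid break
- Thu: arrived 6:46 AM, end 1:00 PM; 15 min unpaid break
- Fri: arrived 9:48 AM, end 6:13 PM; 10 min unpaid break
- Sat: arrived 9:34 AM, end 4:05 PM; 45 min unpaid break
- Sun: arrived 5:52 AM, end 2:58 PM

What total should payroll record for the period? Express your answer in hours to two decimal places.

Tue: 8:03 AM–5:46 PM = 9 h 43 min
Wed: 5:32 AM–1:34 PM = 8 h 2 min; less 30 min break → 7 h 32 min
Thu: 6:46 AM–1:00 PM = 6 h 14 min; less 15 min break → 5 h 59 min
Fri: 9:48 AM–6:13 PM = 8 h 25 min; less 10 min break → 8 h 15 min
Sat: 9:34 AM–4:05 PM = 6 h 31 min; less 45 min break → 5 h 46 min
Sun: 5:52 AM–2:58 PM = 9 h 6 min
Total: 9 h 43 min + 7 h 32 min + 5 h 59 min + 8 h 15 min + 5 h 46 min + 9 h 6 min = 46 h 21 min.

46.35 hours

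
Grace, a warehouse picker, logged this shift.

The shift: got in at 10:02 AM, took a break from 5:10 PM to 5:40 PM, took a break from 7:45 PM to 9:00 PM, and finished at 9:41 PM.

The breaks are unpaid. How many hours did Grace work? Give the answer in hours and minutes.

The shift: 10:02 AM–9:41 PM = 11 h 39 min; less 105 min break → 9 h 54 min

9 h 54 min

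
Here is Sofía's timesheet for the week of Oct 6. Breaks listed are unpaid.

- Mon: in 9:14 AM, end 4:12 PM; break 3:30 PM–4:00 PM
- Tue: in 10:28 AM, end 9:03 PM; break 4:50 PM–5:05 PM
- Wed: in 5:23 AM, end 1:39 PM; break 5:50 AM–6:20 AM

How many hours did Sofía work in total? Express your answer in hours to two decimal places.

Mon: 9:14 AM–4:12 PM = 6 h 58 min; less 30 min break → 6 h 28 min
Tue: 10:28 AM–9:03 PM = 10 h 35 min; less 15 min break → 10 h 20 min
Wed: 5:23 AM–1:39 PM = 8 h 16 min; less 30 min break → 7 h 46 min
Total: 6 h 28 min + 10 h 20 min + 7 h 46 min = 24 h 34 min.

24.57 hours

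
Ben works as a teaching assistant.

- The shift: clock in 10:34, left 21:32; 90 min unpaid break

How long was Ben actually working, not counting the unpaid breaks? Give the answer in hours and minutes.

The shift: 10:34–21:32 = 10 h 58 min; less 90 min break → 9 h 28 min

9 h 28 min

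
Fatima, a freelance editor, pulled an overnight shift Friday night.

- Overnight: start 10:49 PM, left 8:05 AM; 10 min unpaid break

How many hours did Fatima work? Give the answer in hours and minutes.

Overnight: 10:49 PM → midnight = 1 h 11 min; midnight → 8:05 AM = 8 h 5 min; span 9 h 16 min; less 10 min break → 9 h 6 min

9 h 6 min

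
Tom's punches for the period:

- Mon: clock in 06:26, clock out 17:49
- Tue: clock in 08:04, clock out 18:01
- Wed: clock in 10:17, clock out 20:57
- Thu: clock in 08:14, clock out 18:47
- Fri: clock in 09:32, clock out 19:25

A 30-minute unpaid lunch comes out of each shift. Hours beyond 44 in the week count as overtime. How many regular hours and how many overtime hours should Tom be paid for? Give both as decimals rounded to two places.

Regular 44.00 hours, overtime 5.93 hours

Mon: 06:26–17:49 = 11 h 23 min; less 30 min break → 10 h 53 min
Tue: 08:04–18:01 = 9 h 57 min; less 30 min break → 9 h 27 min
Wed: 10:17–20:57 = 10 h 40 min; less 30 min break → 10 h 10 min
Thu: 08:14–18:47 = 10 h 33 min; less 30 min break → 10 h 3 min
Fri: 09:32–19:25 = 9 h 53 min; less 30 min break → 9 h 23 min
Total worked: 49 h 56 min = 49.93 h.
Threshold 44 h → overtime 5 h 56 min, regular 44 h 0 min.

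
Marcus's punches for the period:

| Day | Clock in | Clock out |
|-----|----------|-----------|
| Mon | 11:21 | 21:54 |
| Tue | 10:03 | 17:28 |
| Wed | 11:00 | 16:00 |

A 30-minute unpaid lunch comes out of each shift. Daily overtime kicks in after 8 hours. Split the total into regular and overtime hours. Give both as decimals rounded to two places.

Regular 19.42 hours, overtime 2.05 hours

Mon: 11:21–21:54 = 10 h 33 min; less 30 min break → 10 h 3 min
Tue: 10:03–17:28 = 7 h 25 min; less 30 min break → 6 h 55 min
Wed: 11:00–16:00 = 5 h 0 min; less 30 min break → 4 h 30 min
Mon reg 8 h 0 min / OT 2 h 3 min; Tue reg 6 h 55 min / OT 0 h 0 min; Wed reg 4 h 30 min / OT 0 h 0 min.
Totals: regular 19 h 25 min, overtime 2 h 3 min.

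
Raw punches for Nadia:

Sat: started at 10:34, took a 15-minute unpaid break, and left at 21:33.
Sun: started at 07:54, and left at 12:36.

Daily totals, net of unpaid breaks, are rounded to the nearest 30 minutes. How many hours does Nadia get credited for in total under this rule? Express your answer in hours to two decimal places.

15.00 hours

Sat: 10:34–21:33 = 10 h 59 min − 15 min = 10 h 44 min → rounds to 10 h 30 min
Sun: 07:54–12:36 = 4 h 42 min → rounds to 4 h 30 min
Total credited: 15 h 0 min.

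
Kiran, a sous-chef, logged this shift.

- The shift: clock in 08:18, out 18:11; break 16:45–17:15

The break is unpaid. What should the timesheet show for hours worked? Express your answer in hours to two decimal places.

9.38 hours

The shift: 08:18–18:11 = 9 h 53 min; less 30 min break → 9 h 23 min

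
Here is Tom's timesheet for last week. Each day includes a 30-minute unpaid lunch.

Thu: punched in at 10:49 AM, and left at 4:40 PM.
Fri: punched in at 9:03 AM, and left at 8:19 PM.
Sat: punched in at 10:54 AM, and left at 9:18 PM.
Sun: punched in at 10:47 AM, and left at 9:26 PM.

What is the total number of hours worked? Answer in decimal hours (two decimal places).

Thu: 10:49 AM–4:40 PM = 5 h 51 min; less 30 min break → 5 h 21 min
Fri: 9:03 AM–8:19 PM = 11 h 16 min; less 30 min break → 10 h 46 min
Sat: 10:54 AM–9:18 PM = 10 h 24 min; less 30 min break → 9 h 54 min
Sun: 10:47 AM–9:26 PM = 10 h 39 min; less 30 min break → 10 h 9 min
Total: 5 h 21 min + 10 h 46 min + 9 h 54 min + 10 h 9 min = 36 h 10 min.

36.17 hours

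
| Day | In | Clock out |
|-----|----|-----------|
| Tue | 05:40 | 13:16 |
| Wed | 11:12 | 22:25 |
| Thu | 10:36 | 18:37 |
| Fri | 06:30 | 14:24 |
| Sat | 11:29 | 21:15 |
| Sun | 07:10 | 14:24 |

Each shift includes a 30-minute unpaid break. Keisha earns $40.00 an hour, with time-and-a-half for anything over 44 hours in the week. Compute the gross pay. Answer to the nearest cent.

Tue: 05:40–13:16 = 7 h 36 min; less 30 min break → 7 h 6 min
Wed: 11:12–22:25 = 11 h 13 min; less 30 min break → 10 h 43 min
Thu: 10:36–18:37 = 8 h 1 min; less 30 min break → 7 h 31 min
Fri: 06:30–14:24 = 7 h 54 min; less 30 min break → 7 h 24 min
Sat: 11:29–21:15 = 9 h 46 min; less 30 min break → 9 h 16 min
Sun: 07:10–14:24 = 7 h 14 min; less 30 min break → 6 h 44 min
Total worked: 48 h 44 min = 2924 min.
Regular 44 h 0 min = 2640 min at $40.00/h; overtime 4 h 44 min = 284 min at $60.00/h.
Pay = (2640 × $40.00 + 284 × $60.00) ÷ 60 = $2044.00.

$2044.00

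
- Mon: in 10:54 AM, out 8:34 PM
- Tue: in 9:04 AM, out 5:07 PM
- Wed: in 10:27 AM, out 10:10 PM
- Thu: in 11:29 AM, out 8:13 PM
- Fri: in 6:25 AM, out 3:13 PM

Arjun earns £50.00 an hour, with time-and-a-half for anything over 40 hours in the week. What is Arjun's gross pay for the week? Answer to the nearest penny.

Mon: 10:54 AM–8:34 PM = 9 h 40 min
Tue: 9:04 AM–5:07 PM = 8 h 3 min
Wed: 10:27 AM–10:10 PM = 11 h 43 min
Thu: 11:29 AM–8:13 PM = 8 h 44 min
Fri: 6:25 AM–3:13 PM = 8 h 48 min
Total worked: 46 h 58 min = 2818 min.
Regular 40 h 0 min = 2400 min at £50.00/h; overtime 6 h 58 min = 418 min at £75.00/h.
Pay = (2400 × £50.00 + 418 × £75.00) ÷ 60 = £2522.50.

£2522.50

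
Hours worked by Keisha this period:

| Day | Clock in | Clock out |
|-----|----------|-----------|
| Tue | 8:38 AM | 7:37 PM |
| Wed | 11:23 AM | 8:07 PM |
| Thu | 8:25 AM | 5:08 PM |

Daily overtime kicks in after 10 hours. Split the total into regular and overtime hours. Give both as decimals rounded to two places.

Regular 27.45 hours, overtime 0.98 hours

Tue: 8:38 AM–7:37 PM = 10 h 59 min
Wed: 11:23 AM–8:07 PM = 8 h 44 min
Thu: 8:25 AM–5:08 PM = 8 h 43 min
Tue reg 10 h 0 min / OT 0 h 59 min; Wed reg 8 h 44 min / OT 0 h 0 min; Thu reg 8 h 43 min / OT 0 h 0 min.
Totals: regular 27 h 27 min, overtime 0 h 59 min.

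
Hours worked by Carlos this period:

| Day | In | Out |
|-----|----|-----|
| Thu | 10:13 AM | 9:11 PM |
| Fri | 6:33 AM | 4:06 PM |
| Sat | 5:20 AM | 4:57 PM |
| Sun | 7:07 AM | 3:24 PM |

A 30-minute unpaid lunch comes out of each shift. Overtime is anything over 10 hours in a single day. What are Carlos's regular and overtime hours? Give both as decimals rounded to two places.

Thu: 10:13 AM–9:11 PM = 10 h 58 min; less 30 min break → 10 h 28 min
Fri: 6:33 AM–4:06 PM = 9 h 33 min; less 30 min break → 9 h 3 min
Sat: 5:20 AM–4:57 PM = 11 h 37 min; less 30 min break → 11 h 7 min
Sun: 7:07 AM–3:24 PM = 8 h 17 min; less 30 min break → 7 h 47 min
Thu reg 10 h 0 min / OT 0 h 28 min; Fri reg 9 h 3 min / OT 0 h 0 min; Sat reg 10 h 0 min / OT 1 h 7 min; Sun reg 7 h 47 min / OT 0 h 0 min.
Totals: regular 36 h 50 min, overtime 1 h 35 min.

Regular 36.83 hours, overtime 1.58 hours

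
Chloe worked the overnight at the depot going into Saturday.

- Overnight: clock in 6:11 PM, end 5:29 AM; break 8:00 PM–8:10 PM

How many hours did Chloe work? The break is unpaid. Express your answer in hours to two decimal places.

Overnight: 6:11 PM → midnight = 5 h 49 min; midnight → 5:29 AM = 5 h 29 min; span 11 h 18 min; less 10 min break → 11 h 8 min

11.13 hours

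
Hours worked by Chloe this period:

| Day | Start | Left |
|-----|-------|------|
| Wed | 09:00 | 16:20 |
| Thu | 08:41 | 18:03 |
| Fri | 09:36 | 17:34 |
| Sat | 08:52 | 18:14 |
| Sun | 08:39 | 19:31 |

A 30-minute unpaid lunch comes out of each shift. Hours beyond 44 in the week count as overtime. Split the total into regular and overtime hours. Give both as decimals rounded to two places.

Wed: 09:00–16:20 = 7 h 20 min; less 30 min break → 6 h 50 min
Thu: 08:41–18:03 = 9 h 22 min; less 30 min break → 8 h 52 min
Fri: 09:36–17:34 = 7 h 58 min; less 30 min break → 7 h 28 min
Sat: 08:52–18:14 = 9 h 22 min; less 30 min break → 8 h 52 min
Sun: 08:39–19:31 = 10 h 52 min; less 30 min break → 10 h 22 min
Total worked: 42 h 24 min = 42.40 h.
Threshold 44 h → overtime 0 h 0 min, regular 42 h 24 min.

Regular 42.40 hours, overtime 0.00 hours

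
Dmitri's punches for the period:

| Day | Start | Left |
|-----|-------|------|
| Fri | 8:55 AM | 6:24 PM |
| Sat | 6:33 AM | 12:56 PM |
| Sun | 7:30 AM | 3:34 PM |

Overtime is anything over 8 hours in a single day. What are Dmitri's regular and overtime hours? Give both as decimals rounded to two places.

Fri: 8:55 AM–6:24 PM = 9 h 29 min
Sat: 6:33 AM–12:56 PM = 6 h 23 min
Sun: 7:30 AM–3:34 PM = 8 h 4 min
Fri reg 8 h 0 min / OT 1 h 29 min; Sat reg 6 h 23 min / OT 0 h 0 min; Sun reg 8 h 0 min / OT 0 h 4 min.
Totals: regular 22 h 23 min, overtime 1 h 33 min.

Regular 22.38 hours, overtime 1.55 hours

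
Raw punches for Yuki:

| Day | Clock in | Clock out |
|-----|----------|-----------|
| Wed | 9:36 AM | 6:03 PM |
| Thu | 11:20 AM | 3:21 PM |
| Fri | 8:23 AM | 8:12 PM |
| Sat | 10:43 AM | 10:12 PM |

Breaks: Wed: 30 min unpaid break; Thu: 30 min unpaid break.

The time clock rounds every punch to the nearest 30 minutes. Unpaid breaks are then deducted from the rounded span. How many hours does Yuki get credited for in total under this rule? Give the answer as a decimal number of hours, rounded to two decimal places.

34.50 hours

Wed: in 9:36 AM→9:30 AM, out 6:03 PM→6:00 PM; 8 h 30 min − 30 min = 8 h 0 min
Thu: in 11:20 AM→11:30 AM, out 3:21 PM→3:30 PM; 4 h 0 min − 30 min = 3 h 30 min
Fri: in 8:23 AM→8:30 AM, out 8:12 PM→8:00 PM; 11 h 30 min
Sat: in 10:43 AM→10:30 AM, out 10:12 PM→10:00 PM; 11 h 30 min
Total credited: 34 h 30 min.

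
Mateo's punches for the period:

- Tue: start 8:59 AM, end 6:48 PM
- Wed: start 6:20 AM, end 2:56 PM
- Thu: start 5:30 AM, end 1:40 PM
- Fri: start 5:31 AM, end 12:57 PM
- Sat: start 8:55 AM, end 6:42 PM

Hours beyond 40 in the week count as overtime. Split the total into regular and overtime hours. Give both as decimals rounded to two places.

Tue: 8:59 AM–6:48 PM = 9 h 49 min
Wed: 6:20 AM–2:56 PM = 8 h 36 min
Thu: 5:30 AM–1:40 PM = 8 h 10 min
Fri: 5:31 AM–12:57 PM = 7 h 26 min
Sat: 8:55 AM–6:42 PM = 9 h 47 min
Total worked: 43 h 48 min = 43.80 h.
Threshold 40 h → overtime 3 h 48 min, regular 40 h 0 min.

Regular 40.00 hours, overtime 3.80 hours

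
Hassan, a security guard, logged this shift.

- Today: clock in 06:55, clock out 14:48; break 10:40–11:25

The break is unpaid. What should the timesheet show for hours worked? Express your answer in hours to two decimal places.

7.13 hours

Today: 06:55–14:48 = 7 h 53 min; less 45 min break → 7 h 8 min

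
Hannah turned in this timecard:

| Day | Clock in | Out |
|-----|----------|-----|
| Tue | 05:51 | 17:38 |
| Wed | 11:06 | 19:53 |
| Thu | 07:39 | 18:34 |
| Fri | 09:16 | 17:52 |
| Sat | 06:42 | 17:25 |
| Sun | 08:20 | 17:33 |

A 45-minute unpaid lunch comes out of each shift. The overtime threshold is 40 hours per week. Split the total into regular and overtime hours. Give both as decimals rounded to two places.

Regular 40.00 hours, overtime 15.52 hours

Tue: 05:51–17:38 = 11 h 47 min; less 45 min break → 11 h 2 min
Wed: 11:06–19:53 = 8 h 47 min; less 45 min break → 8 h 2 min
Thu: 07:39–18:34 = 10 h 55 min; less 45 min break → 10 h 10 min
Fri: 09:16–17:52 = 8 h 36 min; less 45 min break → 7 h 51 min
Sat: 06:42–17:25 = 10 h 43 min; less 45 min break → 9 h 58 min
Sun: 08:20–17:33 = 9 h 13 min; less 45 min break → 8 h 28 min
Total worked: 55 h 31 min = 55.52 h.
Threshold 40 h → overtime 15 h 31 min, regular 40 h 0 min.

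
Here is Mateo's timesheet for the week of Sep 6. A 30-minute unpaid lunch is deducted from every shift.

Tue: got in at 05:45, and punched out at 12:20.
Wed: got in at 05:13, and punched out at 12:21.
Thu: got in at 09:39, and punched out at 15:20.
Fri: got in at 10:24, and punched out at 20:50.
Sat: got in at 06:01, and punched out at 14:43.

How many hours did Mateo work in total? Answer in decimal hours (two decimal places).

36.03 hours

Tue: 05:45–12:20 = 6 h 35 min; less 30 min break → 6 h 5 min
Wed: 05:13–12:21 = 7 h 8 min; less 30 min break → 6 h 38 min
Thu: 09:39–15:20 = 5 h 41 min; less 30 min break → 5 h 11 min
Fri: 10:24–20:50 = 10 h 26 min; less 30 min break → 9 h 56 min
Sat: 06:01–14:43 = 8 h 42 min; less 30 min break → 8 h 12 min
Total: 6 h 5 min + 6 h 38 min + 5 h 11 min + 9 h 56 min + 8 h 12 min = 36 h 2 min.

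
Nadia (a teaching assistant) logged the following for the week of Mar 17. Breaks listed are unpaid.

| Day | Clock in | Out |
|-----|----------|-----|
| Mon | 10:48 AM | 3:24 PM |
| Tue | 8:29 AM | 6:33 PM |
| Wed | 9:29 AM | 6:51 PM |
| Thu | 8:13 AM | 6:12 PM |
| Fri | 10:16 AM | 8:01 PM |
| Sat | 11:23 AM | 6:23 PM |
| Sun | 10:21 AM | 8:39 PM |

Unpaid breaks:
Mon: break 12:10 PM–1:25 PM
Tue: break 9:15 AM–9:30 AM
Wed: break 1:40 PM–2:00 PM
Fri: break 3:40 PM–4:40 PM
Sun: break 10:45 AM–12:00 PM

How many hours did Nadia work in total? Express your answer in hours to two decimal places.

Mon: 10:48 AM–3:24 PM = 4 h 36 min; less 75 min break → 3 h 21 min
Tue: 8:29 AM–6:33 PM = 10 h 4 min; less 15 min break → 9 h 49 min
Wed: 9:29 AM–6:51 PM = 9 h 22 min; less 20 min break → 9 h 2 min
Thu: 8:13 AM–6:12 PM = 9 h 59 min
Fri: 10:16 AM–8:01 PM = 9 h 45 min; less 60 min break → 8 h 45 min
Sat: 11:23 AM–6:23 PM = 7 h 0 min
Sun: 10:21 AM–8:39 PM = 10 h 18 min; less 75 min break → 9 h 3 min
Total: 3 h 21 min + 9 h 49 min + 9 h 2 min + 9 h 59 min + 8 h 45 min + 7 h 0 min + 9 h 3 min = 56 h 59 min.

56.98 hours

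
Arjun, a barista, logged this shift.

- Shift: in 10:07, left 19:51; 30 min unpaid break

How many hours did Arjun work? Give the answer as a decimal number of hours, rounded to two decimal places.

9.23 hours

Shift: 10:07–19:51 = 9 h 44 min; less 30 min break → 9 h 14 min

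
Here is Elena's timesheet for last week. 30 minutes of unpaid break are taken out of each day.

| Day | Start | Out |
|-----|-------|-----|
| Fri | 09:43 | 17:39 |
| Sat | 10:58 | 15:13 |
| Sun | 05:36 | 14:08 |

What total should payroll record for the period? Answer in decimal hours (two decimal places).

Fri: 09:43–17:39 = 7 h 56 min; less 30 min break → 7 h 26 min
Sat: 10:58–15:13 = 4 h 15 min; less 30 min break → 3 h 45 min
Sun: 05:36–14:08 = 8 h 32 min; less 30 min break → 8 h 2 min
Total: 7 h 26 min + 3 h 45 min + 8 h 2 min = 19 h 13 min.

19.22 hours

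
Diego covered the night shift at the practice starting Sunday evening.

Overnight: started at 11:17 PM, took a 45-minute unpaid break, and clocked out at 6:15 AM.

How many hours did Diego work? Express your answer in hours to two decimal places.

6.22 hours

Overnight: 11:17 PM → midnight = 0 h 43 min; midnight → 6:15 AM = 6 h 15 min; span 6 h 58 min; less 45 min break → 6 h 13 min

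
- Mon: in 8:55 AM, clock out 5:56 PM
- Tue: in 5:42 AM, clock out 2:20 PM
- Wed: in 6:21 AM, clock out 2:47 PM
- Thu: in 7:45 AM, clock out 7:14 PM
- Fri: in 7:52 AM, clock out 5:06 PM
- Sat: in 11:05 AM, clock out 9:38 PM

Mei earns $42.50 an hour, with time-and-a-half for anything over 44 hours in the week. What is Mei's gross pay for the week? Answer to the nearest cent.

Mon: 8:55 AM–5:56 PM = 9 h 1 min
Tue: 5:42 AM–2:20 PM = 8 h 38 min
Wed: 6:21 AM–2:47 PM = 8 h 26 min
Thu: 7:45 AM–7:14 PM = 11 h 29 min
Fri: 7:52 AM–5:06 PM = 9 h 14 min
Sat: 11:05 AM–9:38 PM = 10 h 33 min
Total worked: 57 h 21 min = 3441 min.
Regular 44 h 0 min = 2640 min at $42.50/h; overtime 13 h 21 min = 801 min at $63.75/h.
Pay = (2640 × $42.50 + 801 × $63.75) ÷ 60 = $2721.06.

$2721.06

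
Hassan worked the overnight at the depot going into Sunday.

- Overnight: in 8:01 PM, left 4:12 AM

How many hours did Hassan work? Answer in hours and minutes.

Overnight: 8:01 PM → midnight = 3 h 59 min; midnight → 4:12 AM = 4 h 12 min; span 8 h 11 min

8 h 11 min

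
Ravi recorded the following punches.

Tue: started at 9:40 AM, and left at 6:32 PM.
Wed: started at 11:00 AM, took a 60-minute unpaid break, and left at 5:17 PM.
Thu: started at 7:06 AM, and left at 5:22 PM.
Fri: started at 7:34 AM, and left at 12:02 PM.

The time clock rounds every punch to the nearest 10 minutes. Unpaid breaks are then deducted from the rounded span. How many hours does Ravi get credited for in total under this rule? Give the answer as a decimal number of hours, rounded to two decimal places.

Tue: in 9:40 AM→9:40 AM, out 6:32 PM→6:30 PM; 8 h 50 min
Wed: in 11:00 AM→11:00 AM, out 5:17 PM→5:20 PM; 6 h 20 min − 60 min = 5 h 20 min
Thu: in 7:06 AM→7:10 AM, out 5:22 PM→5:20 PM; 10 h 10 min
Fri: in 7:34 AM→7:30 AM, out 12:02 PM→12:00 PM; 4 h 30 min
Total credited: 28 h 50 min.

28.83 hours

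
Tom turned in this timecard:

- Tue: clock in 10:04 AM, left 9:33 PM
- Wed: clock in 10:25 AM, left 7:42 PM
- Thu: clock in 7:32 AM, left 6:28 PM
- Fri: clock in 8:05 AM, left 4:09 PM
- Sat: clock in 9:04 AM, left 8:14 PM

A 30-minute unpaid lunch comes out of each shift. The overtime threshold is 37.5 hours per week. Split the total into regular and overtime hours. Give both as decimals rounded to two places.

Tue: 10:04 AM–9:33 PM = 11 h 29 min; less 30 min break → 10 h 59 min
Wed: 10:25 AM–7:42 PM = 9 h 17 min; less 30 min break → 8 h 47 min
Thu: 7:32 AM–6:28 PM = 10 h 56 min; less 30 min break → 10 h 26 min
Fri: 8:05 AM–4:09 PM = 8 h 4 min; less 30 min break → 7 h 34 min
Sat: 9:04 AM–8:14 PM = 11 h 10 min; less 30 min break → 10 h 40 min
Total worked: 48 h 26 min = 48.43 h.
Threshold 37.5 h → overtime 10 h 56 min, regular 37 h 30 min.

Regular 37.50 hours, overtime 10.93 hours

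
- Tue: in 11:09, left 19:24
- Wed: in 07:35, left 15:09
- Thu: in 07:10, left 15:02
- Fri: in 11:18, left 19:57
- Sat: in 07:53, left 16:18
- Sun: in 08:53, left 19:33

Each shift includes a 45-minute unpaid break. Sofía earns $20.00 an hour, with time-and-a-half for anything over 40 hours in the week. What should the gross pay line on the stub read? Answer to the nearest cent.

Tue: 11:09–19:24 = 8 h 15 min; less 45 min break → 7 h 30 min
Wed: 07:35–15:09 = 7 h 34 min; less 45 min break → 6 h 49 min
Thu: 07:10–15:02 = 7 h 52 min; less 45 min break → 7 h 7 min
Fri: 11:18–19:57 = 8 h 39 min; less 45 min break → 7 h 54 min
Sat: 07:53–16:18 = 8 h 25 min; less 45 min break → 7 h 40 min
Sun: 08:53–19:33 = 10 h 40 min; less 45 min break → 9 h 55 min
Total worked: 46 h 55 min = 2815 min.
Regular 40 h 0 min = 2400 min at $20.00/h; overtime 6 h 55 min = 415 min at $30.00/h.
Pay = (2400 × $20.00 + 415 × $30.00) ÷ 60 = $1007.50.

$1007.50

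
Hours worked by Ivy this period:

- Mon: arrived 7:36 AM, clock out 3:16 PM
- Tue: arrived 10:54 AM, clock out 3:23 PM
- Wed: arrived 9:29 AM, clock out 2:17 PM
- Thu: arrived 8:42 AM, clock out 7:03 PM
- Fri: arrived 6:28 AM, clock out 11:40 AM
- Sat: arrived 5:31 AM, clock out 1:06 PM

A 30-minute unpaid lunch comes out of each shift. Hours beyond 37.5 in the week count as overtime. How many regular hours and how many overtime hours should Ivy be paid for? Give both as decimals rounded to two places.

Mon: 7:36 AM–3:16 PM = 7 h 40 min; less 30 min break → 7 h 10 min
Tue: 10:54 AM–3:23 PM = 4 h 29 min; less 30 min break → 3 h 59 min
Wed: 9:29 AM–2:17 PM = 4 h 48 min; less 30 min break → 4 h 18 min
Thu: 8:42 AM–7:03 PM = 10 h 21 min; less 30 min break → 9 h 51 min
Fri: 6:28 AM–11:40 AM = 5 h 12 min; less 30 min break → 4 h 42 min
Sat: 5:31 AM–1:06 PM = 7 h 35 min; less 30 min break → 7 h 5 min
Total worked: 37 h 5 min = 37.08 h.
Threshold 37.5 h → overtime 0 h 0 min, regular 37 h 5 min.

Regular 37.08 hours, overtime 0.00 hours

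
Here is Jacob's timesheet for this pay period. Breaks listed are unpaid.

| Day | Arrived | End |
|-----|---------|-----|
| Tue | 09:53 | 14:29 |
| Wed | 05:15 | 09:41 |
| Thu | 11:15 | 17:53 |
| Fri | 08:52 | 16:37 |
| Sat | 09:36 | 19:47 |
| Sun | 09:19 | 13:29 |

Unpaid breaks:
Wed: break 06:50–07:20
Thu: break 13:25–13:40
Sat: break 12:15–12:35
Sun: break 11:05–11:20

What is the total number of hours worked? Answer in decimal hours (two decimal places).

Tue: 09:53–14:29 = 4 h 36 min
Wed: 05:15–09:41 = 4 h 26 min; less 30 min break → 3 h 56 min
Thu: 11:15–17:53 = 6 h 38 min; less 15 min break → 6 h 23 min
Fri: 08:52–16:37 = 7 h 45 min
Sat: 09:36–19:47 = 10 h 11 min; less 20 min break → 9 h 51 min
Sun: 09:19–13:29 = 4 h 10 min; less 15 min break → 3 h 55 min
Total: 4 h 36 min + 3 h 56 min + 6 h 23 min + 7 h 45 min + 9 h 51 min + 3 h 55 min = 36 h 26 min.

36.43 hours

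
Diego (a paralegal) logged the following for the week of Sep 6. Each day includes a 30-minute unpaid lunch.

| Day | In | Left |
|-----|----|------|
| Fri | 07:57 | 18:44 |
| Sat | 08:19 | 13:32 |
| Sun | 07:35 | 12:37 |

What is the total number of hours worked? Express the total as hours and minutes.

Fri: 07:57–18:44 = 10 h 47 min; less 30 min break → 10 h 17 min
Sat: 08:19–13:32 = 5 h 13 min; less 30 min break → 4 h 43 min
Sun: 07:35–12:37 = 5 h 2 min; less 30 min break → 4 h 32 min
Total: 10 h 17 min + 4 h 43 min + 4 h 32 min = 19 h 32 min.

19 h 32 min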